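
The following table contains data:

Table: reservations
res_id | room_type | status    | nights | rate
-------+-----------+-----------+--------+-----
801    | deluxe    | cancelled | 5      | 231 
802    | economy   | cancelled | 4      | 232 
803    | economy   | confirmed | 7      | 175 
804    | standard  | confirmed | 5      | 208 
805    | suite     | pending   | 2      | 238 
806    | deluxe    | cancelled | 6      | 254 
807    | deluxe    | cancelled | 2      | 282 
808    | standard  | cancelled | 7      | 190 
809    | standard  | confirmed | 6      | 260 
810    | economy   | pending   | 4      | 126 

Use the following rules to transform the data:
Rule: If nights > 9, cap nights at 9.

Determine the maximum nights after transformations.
7

Step 1: Original maximum nights = 7
Step 2: Check cap of 9 against maximum
Step 3: No records exceed the cap (max 7 <= cap 9), so no capping applies
Step 4: Maximum after transformation = 7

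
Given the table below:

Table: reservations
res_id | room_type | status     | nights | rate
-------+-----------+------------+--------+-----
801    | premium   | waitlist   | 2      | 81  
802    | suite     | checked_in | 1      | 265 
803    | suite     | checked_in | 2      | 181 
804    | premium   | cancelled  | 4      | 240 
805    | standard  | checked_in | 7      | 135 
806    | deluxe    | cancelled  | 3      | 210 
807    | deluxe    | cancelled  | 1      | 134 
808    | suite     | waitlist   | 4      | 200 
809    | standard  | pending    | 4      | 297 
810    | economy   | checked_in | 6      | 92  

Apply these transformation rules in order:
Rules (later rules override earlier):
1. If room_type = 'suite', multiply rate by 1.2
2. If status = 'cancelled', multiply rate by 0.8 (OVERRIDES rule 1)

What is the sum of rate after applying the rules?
1847.4

Step 1: Rule 2 takes priority for records with status = 'cancelled'
  - 3 records: 584 × 0.8 = 467.2
Step 2: Rule 1 applies to remaining records with room_type = 'suite'
  - 3 records: 646 × 1.2 = 775.2
Step 3: Other records unchanged: 605
Step 4: Final sum = 467.2 + 775.2 + 605 = 1847.4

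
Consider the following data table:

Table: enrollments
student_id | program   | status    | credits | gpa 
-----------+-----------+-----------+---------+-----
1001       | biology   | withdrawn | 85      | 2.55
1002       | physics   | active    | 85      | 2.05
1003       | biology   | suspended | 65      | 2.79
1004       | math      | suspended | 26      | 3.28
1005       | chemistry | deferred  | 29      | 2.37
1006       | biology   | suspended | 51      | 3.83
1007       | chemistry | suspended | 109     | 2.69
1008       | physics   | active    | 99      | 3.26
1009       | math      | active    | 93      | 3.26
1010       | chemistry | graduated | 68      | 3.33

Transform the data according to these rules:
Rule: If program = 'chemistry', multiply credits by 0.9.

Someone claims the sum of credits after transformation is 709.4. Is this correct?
No, the correct result is 689.4.

Step 1: Calculate the correct sum after transformation
Step 2: Apply multiplier 0.9 to records where program = 'chemistry'
Step 3: Correct result = 689.4
Step 4: Claimed result = 709.4
Step 5: 689.4 ≠ 709.4
Conclusion: The claimed result is incorrect. The correct answer is 689.4.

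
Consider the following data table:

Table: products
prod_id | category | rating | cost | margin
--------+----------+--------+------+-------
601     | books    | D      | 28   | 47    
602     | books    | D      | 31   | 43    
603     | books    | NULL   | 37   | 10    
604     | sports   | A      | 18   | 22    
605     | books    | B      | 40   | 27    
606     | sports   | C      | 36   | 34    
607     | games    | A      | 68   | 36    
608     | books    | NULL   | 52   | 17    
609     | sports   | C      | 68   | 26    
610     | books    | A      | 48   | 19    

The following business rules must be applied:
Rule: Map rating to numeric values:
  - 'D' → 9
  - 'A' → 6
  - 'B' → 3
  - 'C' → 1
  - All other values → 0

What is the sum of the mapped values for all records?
41

Step 1: Apply mapping to each record
Step 2: Count by status:
  'D': 2 records × 9 = 18
  'A': 3 records × 6 = 18
  'B': 1 records × 3 = 3
  'C': 2 records × 1 = 2
Step 3: Sum all mapped values = 41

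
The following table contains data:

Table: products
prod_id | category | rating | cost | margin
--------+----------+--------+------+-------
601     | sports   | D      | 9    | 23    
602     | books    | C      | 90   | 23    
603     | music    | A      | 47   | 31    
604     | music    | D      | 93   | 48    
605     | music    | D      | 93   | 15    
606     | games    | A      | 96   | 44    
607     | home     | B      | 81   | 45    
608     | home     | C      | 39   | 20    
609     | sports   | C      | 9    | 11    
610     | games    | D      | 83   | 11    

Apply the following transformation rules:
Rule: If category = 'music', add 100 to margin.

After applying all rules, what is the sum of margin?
571

Step 1: Count records where category = 'music': 3
Step 2: Total bonus added: 3 × 100 = 300
Step 3: Original sum of margin: 271
Step 4: Final sum = 271 + 300 = 571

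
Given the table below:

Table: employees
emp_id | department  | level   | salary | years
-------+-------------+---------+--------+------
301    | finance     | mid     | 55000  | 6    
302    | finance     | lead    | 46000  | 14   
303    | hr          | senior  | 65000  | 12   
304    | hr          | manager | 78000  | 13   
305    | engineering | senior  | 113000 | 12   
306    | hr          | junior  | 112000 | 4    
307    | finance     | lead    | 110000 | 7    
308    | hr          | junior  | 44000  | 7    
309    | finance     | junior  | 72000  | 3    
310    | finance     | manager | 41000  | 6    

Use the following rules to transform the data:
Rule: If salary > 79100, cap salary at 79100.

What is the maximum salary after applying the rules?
79100

Step 1: Original maximum salary = 113000
Step 2: Apply cap at 79100
Step 3: 3 records had salary > 79100 and were capped
Step 4: Maximum after transformation = 79100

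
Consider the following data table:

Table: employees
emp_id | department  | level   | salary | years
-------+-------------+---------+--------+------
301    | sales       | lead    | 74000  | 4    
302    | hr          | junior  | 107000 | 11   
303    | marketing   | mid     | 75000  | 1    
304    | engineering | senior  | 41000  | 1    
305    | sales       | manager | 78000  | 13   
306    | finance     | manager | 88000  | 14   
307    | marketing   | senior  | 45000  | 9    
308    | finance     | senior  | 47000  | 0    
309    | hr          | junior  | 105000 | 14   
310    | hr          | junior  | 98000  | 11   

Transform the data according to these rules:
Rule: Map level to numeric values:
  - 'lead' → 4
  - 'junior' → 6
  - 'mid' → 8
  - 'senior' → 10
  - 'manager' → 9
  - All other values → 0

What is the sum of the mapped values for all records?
78

Step 1: Apply mapping to each record
Step 2: Count by status:
  'lead': 1 records × 4 = 4
  'junior': 3 records × 6 = 18
  'mid': 1 records × 8 = 8
  'senior': 3 records × 10 = 30
  'manager': 2 records × 9 = 18
Step 3: Sum all mapped values = 78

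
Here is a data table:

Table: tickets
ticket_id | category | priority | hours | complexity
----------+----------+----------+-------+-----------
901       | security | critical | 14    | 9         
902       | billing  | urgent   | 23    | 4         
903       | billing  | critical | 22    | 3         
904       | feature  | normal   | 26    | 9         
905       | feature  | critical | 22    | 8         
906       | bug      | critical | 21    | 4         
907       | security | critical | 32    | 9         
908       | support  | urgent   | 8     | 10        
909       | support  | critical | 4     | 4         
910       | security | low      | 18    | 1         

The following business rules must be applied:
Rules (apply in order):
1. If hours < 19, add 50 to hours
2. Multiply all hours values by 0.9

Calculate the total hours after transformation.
351.0

Step 1: Apply Rule 1 - Add 50 to records with hours < 19
  - 4 records affected: 44 + (4 × 50) = 244
  - Unaffected records: 146
  - Sum after Rule 1: 390
Step 2: Apply Rule 2 - Multiply all by 0.9
  - 390 × 0.9 = 351.0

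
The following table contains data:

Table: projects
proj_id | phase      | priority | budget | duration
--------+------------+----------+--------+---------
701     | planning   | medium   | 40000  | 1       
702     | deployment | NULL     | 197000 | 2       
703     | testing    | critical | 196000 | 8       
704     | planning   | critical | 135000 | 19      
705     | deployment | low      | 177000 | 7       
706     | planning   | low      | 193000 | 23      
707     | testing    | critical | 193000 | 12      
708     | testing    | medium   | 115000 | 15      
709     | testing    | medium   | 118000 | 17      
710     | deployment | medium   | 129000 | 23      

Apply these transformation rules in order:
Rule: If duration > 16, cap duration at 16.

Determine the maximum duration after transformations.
16

Step 1: Original maximum duration = 23
Step 2: Apply cap at 16
Step 3: 4 records had duration > 16 and were capped
Step 4: Maximum after transformation = 16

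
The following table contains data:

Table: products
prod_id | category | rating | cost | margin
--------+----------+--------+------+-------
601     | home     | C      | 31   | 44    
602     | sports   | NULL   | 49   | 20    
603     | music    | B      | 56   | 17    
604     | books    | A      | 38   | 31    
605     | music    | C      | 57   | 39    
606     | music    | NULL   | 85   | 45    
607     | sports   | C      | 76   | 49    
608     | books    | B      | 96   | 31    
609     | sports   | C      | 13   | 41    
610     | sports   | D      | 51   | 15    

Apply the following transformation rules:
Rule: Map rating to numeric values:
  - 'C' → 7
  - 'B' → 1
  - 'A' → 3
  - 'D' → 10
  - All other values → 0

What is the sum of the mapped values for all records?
43

Step 1: Apply mapping to each record
Step 2: Count by status:
  'C': 4 records × 7 = 28
  'B': 2 records × 1 = 2
  'A': 1 records × 3 = 3
  'D': 1 records × 10 = 10
Step 3: Sum all mapped values = 43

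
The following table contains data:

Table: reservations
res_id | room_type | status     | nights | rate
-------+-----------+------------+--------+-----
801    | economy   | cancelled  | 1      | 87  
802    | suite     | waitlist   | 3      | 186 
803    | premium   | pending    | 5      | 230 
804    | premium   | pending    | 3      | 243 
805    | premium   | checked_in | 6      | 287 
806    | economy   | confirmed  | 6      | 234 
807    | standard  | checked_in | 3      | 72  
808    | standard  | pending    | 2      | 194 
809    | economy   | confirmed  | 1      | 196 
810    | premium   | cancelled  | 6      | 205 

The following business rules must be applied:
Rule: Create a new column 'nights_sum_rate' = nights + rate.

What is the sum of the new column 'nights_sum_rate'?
1970

Step 1: For each record, compute nights + rate
Example calculations:
  1 + 87 = 88
  3 + 186 = 189
  5 + 230 = 235
  ...
Step 2: Sum all derived values
Step 3: Total = 1970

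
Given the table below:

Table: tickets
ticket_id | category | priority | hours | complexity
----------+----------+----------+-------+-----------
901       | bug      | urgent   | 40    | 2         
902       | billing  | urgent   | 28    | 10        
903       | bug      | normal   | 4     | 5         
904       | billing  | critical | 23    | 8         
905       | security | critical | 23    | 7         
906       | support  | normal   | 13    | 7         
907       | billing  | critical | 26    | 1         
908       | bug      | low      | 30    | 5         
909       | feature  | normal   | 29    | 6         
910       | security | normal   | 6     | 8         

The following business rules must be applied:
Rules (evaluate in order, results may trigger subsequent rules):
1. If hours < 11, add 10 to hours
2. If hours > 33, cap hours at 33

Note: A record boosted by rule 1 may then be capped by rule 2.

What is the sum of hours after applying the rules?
235

Step 1: Apply rule 1 to records with hours < 11
  - 2 records get bonus of 10
  - Of these, 0 records then exceed 33 and get capped
Step 2: Apply rule 2 to records with hours > 33
  - 1 records (original) are capped
Step 3: Calculate final sum = 235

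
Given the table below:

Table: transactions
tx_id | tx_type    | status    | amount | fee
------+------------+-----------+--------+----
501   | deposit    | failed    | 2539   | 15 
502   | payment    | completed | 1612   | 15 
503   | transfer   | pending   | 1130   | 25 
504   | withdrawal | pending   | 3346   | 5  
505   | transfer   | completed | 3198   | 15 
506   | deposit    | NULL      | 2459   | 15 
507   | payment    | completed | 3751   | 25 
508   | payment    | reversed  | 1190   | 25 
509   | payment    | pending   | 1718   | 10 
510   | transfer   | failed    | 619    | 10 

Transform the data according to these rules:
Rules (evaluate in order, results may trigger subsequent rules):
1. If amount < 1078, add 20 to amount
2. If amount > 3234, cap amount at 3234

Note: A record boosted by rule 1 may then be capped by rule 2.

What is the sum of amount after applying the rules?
20953

Step 1: Apply rule 1 to records with amount < 1078
  - 1 records get bonus of 20
  - Of these, 0 records then exceed 3234 and get capped
Step 2: Apply rule 2 to records with amount > 3234
  - 2 records (original) are capped
Step 3: Calculate final sum = 20953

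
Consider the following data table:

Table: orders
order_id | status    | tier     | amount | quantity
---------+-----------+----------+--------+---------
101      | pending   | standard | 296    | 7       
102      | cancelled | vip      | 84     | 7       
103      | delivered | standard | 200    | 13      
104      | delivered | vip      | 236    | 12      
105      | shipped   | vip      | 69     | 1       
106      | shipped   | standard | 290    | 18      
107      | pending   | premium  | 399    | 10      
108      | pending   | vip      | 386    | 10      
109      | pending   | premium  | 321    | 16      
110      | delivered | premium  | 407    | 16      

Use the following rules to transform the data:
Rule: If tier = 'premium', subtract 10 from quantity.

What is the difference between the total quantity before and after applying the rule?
30

Step 1: Original sum of quantity = 110
Step 2: 3 records have tier = 'premium'
Step 3: Each affected record changes by -10
Step 4: Total change = 3 × -10 = -30
Step 5: New sum = 110 + -30 = 80
Step 6: Difference = |80 - 110| = 30
        (Sum decreased by 30)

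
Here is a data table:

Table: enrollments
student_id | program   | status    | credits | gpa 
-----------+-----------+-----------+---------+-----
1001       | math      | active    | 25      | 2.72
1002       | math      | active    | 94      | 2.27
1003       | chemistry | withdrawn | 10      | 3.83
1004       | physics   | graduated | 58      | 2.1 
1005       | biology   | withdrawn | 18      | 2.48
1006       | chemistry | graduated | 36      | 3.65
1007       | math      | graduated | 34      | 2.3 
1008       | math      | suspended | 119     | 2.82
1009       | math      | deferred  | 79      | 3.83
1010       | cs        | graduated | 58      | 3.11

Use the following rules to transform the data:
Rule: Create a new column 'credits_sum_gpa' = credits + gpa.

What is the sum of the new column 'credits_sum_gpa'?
560.11

Step 1: For each record, compute credits + gpa
Example calculations:
  25 + 2.72 = 27.72
  94 + 2.27 = 96.27
  10 + 3.83 = 13.83
  ...
Step 2: Sum all derived values
Step 3: Total = 560.11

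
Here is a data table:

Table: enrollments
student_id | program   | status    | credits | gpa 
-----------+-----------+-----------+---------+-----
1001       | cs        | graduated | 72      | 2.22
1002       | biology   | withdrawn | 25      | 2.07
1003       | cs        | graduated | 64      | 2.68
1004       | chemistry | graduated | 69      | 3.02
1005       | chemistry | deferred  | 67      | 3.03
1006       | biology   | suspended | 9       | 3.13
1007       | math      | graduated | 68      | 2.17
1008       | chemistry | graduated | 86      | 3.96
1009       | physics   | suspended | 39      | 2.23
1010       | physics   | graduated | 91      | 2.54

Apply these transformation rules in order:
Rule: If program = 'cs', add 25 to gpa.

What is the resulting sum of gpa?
77.05

Step 1: Count records where program = 'cs': 2
Step 2: Total bonus added: 2 × 25 = 50
Step 3: Original sum of gpa: 27.05
Step 4: Final sum = 27.05 + 50 = 77.05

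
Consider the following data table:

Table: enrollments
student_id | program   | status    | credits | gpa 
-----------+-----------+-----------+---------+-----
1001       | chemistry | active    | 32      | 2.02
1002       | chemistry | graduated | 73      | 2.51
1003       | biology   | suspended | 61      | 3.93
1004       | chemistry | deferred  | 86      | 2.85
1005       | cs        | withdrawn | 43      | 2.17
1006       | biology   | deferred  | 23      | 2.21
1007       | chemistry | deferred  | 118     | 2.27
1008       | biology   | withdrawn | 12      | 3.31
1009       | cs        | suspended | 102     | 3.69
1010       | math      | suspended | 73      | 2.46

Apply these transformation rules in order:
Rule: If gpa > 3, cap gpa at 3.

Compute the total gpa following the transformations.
25.49

Step 1: 3 records have gpa > 3
Step 2: These records originally summed to 10.93
Step 3: After capping: 3 × 3 = 9
Step 4: Unaffected records sum: 16.49
Step 5: Final sum = 9 + 16.49 = 25.49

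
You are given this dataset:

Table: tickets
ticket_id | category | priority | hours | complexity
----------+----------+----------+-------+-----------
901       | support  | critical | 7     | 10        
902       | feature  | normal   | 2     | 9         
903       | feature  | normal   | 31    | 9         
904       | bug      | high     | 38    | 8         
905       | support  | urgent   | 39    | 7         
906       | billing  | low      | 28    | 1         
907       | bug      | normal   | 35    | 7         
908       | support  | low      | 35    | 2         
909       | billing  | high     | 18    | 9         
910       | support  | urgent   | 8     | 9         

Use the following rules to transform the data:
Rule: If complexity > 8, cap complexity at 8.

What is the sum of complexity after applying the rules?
65

Step 1: 5 records have complexity > 8
Step 2: These records originally summed to 46
Step 3: After capping: 5 × 8 = 40
Step 4: Unaffected records sum: 25
Step 5: Final sum = 40 + 25 = 65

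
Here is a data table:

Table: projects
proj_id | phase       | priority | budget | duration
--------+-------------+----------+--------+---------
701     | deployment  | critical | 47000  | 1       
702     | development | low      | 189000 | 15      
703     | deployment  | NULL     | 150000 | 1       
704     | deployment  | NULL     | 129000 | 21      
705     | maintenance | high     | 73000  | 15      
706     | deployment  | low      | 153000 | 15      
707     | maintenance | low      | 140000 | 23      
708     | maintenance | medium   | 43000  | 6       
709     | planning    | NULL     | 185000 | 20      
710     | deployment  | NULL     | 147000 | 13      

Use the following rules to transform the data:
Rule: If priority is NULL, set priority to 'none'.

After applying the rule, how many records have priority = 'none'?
4

Step 1: Count records where priority IS NULL
Step 2: Found 4 records with NULL priority
Step 3: These records will have priority set to 'none'
Step 4: Records already having priority = 'none': 0
Step 5: Answer: 4 + 0 = 4 records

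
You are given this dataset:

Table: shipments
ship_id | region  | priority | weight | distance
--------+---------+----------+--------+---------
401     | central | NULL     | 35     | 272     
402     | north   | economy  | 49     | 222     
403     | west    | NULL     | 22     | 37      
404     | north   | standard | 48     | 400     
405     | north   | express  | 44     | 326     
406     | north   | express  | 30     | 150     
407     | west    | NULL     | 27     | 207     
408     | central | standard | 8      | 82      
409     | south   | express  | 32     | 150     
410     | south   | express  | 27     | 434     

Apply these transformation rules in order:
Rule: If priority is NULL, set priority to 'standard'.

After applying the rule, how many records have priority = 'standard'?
5

Step 1: Count records where priority IS NULL
Step 2: Found 3 records with NULL priority
Step 3: These records will have priority set to 'standard'
Step 4: Records already having priority = 'standard': 2
Step 5: Answer: 3 + 2 = 5 records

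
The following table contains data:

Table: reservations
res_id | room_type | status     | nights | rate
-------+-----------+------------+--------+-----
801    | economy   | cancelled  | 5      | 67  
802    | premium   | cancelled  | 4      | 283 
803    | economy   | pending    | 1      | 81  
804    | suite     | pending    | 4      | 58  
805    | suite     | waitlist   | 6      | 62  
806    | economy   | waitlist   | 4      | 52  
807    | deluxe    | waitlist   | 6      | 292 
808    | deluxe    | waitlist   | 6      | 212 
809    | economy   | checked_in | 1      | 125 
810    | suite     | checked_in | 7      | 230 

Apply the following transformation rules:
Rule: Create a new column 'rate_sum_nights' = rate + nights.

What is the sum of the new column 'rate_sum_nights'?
1506

Step 1: For each record, compute rate + nights
Example calculations:
  67 + 5 = 72
  283 + 4 = 287
  81 + 1 = 82
  ...
Step 2: Sum all derived values
Step 3: Total = 1506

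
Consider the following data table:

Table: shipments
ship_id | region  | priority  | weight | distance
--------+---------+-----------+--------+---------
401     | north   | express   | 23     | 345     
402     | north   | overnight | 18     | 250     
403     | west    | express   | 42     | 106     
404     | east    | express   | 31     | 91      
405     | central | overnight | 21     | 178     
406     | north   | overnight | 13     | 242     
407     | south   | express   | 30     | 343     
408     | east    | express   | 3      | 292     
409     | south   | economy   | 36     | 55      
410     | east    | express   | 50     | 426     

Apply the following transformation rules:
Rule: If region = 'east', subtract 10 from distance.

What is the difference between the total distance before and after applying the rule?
30

Step 1: Original sum of distance = 2328
Step 2: 3 records have region = 'east'
Step 3: Each affected record changes by -10
Step 4: Total change = 3 × -10 = -30
Step 5: New sum = 2328 + -30 = 2298
Step 6: Difference = |2298 - 2328| = 30
        (Sum decreased by 30)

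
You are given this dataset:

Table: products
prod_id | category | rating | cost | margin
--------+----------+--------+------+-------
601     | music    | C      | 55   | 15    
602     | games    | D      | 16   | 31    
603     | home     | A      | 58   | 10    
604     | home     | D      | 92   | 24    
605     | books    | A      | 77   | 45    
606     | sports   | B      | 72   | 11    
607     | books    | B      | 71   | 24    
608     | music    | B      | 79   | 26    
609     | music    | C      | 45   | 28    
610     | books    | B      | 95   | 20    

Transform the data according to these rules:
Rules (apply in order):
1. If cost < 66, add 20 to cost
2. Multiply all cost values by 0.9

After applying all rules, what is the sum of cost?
666.0

Step 1: Apply Rule 1 - Add 20 to records with cost < 66
  - 4 records affected: 174 + (4 × 20) = 254
  - Unaffected records: 486
  - Sum after Rule 1: 740
Step 2: Apply Rule 2 - Multiply all by 0.9
  - 740 × 0.9 = 666.0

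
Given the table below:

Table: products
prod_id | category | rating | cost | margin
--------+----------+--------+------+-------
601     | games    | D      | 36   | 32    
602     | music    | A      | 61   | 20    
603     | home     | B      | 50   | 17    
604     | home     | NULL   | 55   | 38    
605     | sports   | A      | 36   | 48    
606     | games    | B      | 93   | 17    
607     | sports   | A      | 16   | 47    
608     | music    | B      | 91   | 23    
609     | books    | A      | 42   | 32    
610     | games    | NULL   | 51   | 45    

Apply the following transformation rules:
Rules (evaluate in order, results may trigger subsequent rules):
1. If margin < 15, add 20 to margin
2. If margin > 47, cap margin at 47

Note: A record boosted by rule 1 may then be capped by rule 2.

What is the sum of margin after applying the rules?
318

Step 1: Apply rule 1 to records with margin < 15
  - 0 records get bonus of 20
  - Of these, 0 records then exceed 47 and get capped
Step 2: Apply rule 2 to records with margin > 47
  - 1 records (original) are capped
Step 3: Calculate final sum = 318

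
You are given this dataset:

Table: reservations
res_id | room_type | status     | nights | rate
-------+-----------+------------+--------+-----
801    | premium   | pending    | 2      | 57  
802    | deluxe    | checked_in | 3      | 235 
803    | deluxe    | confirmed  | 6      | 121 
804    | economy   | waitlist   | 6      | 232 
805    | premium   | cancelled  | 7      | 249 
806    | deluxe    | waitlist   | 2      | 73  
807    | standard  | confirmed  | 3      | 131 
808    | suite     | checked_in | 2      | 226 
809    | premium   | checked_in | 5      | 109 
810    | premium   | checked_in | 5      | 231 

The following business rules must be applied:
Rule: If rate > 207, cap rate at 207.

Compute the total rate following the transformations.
1526

Step 1: 5 records have rate > 207
Step 2: These records originally summed to 1173
Step 3: After capping: 5 × 207 = 1035
Step 4: Unaffected records sum: 491
Step 5: Final sum = 1035 + 491 = 1526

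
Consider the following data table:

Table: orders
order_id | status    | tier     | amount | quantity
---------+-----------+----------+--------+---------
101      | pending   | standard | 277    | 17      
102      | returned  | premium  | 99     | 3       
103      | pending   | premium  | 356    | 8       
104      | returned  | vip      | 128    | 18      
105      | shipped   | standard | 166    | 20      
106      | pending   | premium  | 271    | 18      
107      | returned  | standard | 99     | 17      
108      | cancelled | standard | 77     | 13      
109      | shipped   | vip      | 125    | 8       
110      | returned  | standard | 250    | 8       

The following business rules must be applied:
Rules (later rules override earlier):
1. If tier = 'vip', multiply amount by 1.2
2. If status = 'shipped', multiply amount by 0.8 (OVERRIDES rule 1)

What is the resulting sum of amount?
1815.4

Step 1: Rule 2 takes priority for records with status = 'shipped'
  - 2 records: 291 × 0.8 = 232.8
Step 2: Rule 1 applies to remaining records with tier = 'vip'
  - 1 records: 128 × 1.2 = 153.6
Step 3: Other records unchanged: 1429
Step 4: Final sum = 232.8 + 153.6 + 1429 = 1815.4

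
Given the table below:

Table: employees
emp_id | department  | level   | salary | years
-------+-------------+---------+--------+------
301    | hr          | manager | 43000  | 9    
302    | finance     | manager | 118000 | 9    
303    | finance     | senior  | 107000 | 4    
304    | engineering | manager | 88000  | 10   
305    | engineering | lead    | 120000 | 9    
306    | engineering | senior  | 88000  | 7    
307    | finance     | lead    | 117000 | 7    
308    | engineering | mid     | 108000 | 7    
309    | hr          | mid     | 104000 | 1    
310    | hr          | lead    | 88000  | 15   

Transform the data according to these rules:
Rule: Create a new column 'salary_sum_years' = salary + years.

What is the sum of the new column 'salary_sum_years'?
981078

Step 1: For each record, compute salary + years
Example calculations:
  43000 + 9 = 43009
  118000 + 9 = 118009
  107000 + 4 = 107004
  ...
Step 2: Sum all derived values
Step 3: Total = 981078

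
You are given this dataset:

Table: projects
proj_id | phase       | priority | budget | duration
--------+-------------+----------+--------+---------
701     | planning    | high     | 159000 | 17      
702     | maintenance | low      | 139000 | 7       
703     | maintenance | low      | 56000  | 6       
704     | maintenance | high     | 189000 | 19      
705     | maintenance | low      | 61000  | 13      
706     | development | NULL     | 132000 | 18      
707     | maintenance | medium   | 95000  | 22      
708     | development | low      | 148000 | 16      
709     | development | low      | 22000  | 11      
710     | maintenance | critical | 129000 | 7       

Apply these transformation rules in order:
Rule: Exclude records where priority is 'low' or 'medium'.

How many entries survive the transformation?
4

Step 1: Count records to exclude
  - 5 (low) + 1 (medium) = 6 records
Step 2: Total records: 10
Step 3: Remaining = 10 - 6 = 4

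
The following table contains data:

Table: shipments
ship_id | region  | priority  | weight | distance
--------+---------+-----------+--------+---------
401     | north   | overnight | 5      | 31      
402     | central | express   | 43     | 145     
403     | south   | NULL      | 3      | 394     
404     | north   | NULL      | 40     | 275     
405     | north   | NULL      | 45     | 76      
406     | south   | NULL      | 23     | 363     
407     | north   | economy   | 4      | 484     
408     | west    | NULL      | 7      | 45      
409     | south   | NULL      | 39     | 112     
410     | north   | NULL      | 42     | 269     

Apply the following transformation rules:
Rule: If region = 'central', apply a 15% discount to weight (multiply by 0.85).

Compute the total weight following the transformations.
244.55

Step 1: Records with region = 'central' have total weight = 43
Step 2: Apply multiplier: 43 × 0.85 = 36.55
Step 3: Other records total: 208
Step 4: Final sum = 36.55 + 208 = 244.55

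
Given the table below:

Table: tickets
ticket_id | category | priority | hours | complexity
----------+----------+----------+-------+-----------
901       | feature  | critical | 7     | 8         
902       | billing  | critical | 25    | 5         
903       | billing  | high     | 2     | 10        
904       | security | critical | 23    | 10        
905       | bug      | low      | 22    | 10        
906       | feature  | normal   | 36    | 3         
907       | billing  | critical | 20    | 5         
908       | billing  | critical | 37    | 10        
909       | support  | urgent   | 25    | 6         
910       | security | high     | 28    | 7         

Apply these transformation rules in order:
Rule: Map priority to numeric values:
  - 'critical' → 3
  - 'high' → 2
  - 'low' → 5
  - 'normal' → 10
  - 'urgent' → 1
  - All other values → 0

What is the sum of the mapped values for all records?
35

Step 1: Apply mapping to each record
Step 2: Count by status:
  'critical': 5 records × 3 = 15
  'high': 2 records × 2 = 4
  'low': 1 records × 5 = 5
  'normal': 1 records × 10 = 10
  'urgent': 1 records × 1 = 1
Step 3: Sum all mapped values = 35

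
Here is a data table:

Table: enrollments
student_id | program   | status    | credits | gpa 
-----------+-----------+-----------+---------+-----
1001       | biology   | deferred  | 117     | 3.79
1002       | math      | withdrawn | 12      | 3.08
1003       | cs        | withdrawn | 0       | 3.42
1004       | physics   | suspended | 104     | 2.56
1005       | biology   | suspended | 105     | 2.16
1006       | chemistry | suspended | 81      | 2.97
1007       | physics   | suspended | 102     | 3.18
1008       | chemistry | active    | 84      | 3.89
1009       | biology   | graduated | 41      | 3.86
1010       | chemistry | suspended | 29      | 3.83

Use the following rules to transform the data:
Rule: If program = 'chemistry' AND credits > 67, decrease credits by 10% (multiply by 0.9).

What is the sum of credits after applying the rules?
658.5

Step 1: Find records where program = 'chemistry' AND credits > 67
Step 2: 2 records match, summing to 165
Step 3: After multiplier: 165 × 0.9 = 148.5
Step 4: Unaffected records sum: 510
Step 5: Final sum = 148.5 + 510 = 658.5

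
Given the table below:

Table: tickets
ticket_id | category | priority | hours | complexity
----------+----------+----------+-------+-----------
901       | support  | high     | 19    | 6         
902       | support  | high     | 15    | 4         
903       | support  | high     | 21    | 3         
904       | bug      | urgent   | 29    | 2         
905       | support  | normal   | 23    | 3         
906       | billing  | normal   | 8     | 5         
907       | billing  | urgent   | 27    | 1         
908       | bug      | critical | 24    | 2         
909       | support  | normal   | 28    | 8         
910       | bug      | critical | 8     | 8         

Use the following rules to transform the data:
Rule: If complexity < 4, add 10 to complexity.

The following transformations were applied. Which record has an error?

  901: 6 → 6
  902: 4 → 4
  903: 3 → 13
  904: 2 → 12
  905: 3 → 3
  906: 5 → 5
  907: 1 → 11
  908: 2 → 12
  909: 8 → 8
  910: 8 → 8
Record 905 has an error. The correct transformed value should be 13, not 3.

Step 1: Check each record against the rule
Step 2: Record 905 has complexity = 3
Step 3: Since 3 < 4, the bonus should have been applied
Step 4: Correct value = 13, but claimed value = 3
Conclusion: Record 905 has the error.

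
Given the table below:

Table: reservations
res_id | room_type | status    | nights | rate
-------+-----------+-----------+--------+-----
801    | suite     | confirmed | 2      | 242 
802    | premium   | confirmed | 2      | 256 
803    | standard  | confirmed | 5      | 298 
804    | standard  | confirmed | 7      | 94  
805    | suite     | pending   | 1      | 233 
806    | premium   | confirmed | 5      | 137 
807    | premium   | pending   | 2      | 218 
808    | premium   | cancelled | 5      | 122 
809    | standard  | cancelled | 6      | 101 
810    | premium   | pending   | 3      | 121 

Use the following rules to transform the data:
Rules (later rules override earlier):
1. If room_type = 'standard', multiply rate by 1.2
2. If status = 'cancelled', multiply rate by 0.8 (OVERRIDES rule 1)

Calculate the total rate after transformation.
1855.8

Step 1: Rule 2 takes priority for records with status = 'cancelled'
  - 2 records: 223 × 0.8 = 178.4
Step 2: Rule 1 applies to remaining records with room_type = 'standard'
  - 2 records: 392 × 1.2 = 470.4
Step 3: Other records unchanged: 1207
Step 4: Final sum = 178.4 + 470.4 + 1207 = 1855.8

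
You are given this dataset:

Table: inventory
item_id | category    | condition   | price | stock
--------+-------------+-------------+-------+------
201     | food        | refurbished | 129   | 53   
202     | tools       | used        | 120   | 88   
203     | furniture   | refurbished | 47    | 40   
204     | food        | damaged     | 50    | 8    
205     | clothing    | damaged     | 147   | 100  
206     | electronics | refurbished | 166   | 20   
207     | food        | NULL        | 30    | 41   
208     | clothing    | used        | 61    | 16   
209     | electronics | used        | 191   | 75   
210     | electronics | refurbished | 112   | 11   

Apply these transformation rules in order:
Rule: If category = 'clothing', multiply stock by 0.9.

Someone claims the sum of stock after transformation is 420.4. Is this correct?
No, the correct result is 440.4.

Step 1: Calculate the correct sum after transformation
Step 2: Apply multiplier 0.9 to records where category = 'clothing'
Step 3: Correct result = 440.4
Step 4: Claimed result = 420.4
Step 5: 440.4 ≠ 420.4
Conclusion: The claimed result is incorrect. The correct answer is 440.4.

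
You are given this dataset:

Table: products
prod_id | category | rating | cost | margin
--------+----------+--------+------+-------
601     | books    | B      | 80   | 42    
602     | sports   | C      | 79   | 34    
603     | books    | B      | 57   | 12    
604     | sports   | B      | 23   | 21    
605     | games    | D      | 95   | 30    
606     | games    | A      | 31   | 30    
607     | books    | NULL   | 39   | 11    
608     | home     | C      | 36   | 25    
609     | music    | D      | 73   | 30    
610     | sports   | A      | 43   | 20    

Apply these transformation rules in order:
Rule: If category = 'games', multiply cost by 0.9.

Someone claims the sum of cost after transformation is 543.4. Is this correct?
Yes, the result is correct.

Step 1: Calculate the correct sum after transformation
Step 2: Apply multiplier 0.9 to records where category = 'games'
Step 3: Correct result = 543.4
Step 4: Claimed result = 543.4
Step 5: 543.4 = 543.4 ✓
Conclusion: The claimed result is correct.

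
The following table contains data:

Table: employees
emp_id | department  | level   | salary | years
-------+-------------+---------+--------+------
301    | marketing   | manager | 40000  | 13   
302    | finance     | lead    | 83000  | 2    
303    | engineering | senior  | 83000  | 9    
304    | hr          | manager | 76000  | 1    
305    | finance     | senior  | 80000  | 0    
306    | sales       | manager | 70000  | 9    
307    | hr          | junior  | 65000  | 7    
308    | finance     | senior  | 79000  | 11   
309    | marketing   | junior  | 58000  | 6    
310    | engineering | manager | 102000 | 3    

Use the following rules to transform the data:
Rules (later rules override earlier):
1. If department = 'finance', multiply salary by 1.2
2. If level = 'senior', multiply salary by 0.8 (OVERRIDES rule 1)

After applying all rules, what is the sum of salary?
704200.0

Step 1: Rule 2 takes priority for records with level = 'senior'
  - 3 records: 242000 × 0.8 = 193600.0
Step 2: Rule 1 applies to remaining records with department = 'finance'
  - 1 records: 83000 × 1.2 = 99600.0
Step 3: Other records unchanged: 411000
Step 4: Final sum = 193600.0 + 99600.0 + 411000 = 704200.0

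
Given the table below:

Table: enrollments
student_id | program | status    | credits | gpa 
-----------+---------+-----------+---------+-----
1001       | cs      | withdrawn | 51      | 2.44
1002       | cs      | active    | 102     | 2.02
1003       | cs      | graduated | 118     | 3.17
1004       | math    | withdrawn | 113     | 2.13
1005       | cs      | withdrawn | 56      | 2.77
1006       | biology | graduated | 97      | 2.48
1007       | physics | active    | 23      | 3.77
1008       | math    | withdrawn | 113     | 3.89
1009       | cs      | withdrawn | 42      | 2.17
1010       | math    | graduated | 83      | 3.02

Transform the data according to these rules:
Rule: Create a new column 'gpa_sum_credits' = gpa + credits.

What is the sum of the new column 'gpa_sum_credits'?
825.86

Step 1: For each record, compute gpa + credits
Example calculations:
  2.44 + 51 = 53.44
  2.02 + 102 = 104.02
  3.17 + 118 = 121.17
  ...
Step 2: Sum all derived values
Step 3: Total = 825.86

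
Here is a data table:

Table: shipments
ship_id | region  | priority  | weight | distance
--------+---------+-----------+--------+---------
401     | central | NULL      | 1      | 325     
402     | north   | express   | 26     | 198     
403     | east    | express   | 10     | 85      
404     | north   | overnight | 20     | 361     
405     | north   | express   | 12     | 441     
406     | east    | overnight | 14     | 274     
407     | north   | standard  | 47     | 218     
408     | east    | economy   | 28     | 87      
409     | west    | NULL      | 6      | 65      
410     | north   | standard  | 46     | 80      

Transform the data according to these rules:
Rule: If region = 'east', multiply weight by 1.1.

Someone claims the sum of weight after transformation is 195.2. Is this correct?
No, the correct result is 215.2.

Step 1: Calculate the correct sum after transformation
Step 2: Apply multiplier 1.1 to records where region = 'east'
Step 3: Correct result = 215.2
Step 4: Claimed result = 195.2
Step 5: 215.2 ≠ 195.2
Conclusion: The claimed result is incorrect. The correct answer is 215.2.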